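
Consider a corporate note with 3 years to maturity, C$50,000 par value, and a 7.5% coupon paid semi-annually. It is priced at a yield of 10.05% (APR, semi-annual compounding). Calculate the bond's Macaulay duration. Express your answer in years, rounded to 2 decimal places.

2.73 years

Periodic yield y = 0.05025. Discount each cash flow and weight by its period:
  t   CF        PV=CF/(1+0.05025)^t    t·PV
  1     1,875.00     1,785.2892     1,785.2892
  2     1,875.00     1,699.8707     3,399.7414
  3     1,875.00     1,618.5391     4,855.6174
  4     1,875.00     1,541.0989     6,164.3956
  5     1,875.00     1,467.3639     7,336.8193
  6    51,875.00    38,654.6699   231,928.0192
  Σ                 46,766.8317   255,469.8821
Price P = Σ PV = 46,766.8317.
Macaulay duration = Σ(t·PV) / P = 255,469.8821 / 46,766.8317 = 5.46263 half-year periods.
In years: 5.46263 / 2 = 2.73131 years.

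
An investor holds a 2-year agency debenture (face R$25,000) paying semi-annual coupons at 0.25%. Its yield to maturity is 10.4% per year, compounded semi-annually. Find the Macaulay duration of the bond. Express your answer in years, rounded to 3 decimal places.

Periodic yield y = 0.052. Discount each cash flow and weight by its period:
  t   CF        PV=CF/(1+0.052)^t    t·PV
  1        31.25        29.7053        29.7053
  2        31.25        28.2370        56.4740
  3        31.25        26.8413        80.5238
  4    25,031.25    20,437.1145    81,748.4581
  Σ                 20,521.8981    81,915.1612
Price P = Σ PV = 20,521.8981.
Macaulay duration = Σ(t·PV) / P = 81,915.1612 / 20,521.8981 = 3.99160 half-year periods.
In years: 3.99160 / 2 = 1.99580 years.

1.996 years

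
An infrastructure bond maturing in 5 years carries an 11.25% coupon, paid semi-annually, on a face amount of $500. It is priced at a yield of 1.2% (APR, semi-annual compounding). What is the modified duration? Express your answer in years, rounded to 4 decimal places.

Periodic yield y = 0.006. First find Macaulay duration:
  t   CF        PV=CF/(1+0.006)^t    t·PV
  1       28.125        27.9573        27.9573
  2       28.125        27.7905        55.5810
  3       28.125        27.6248        82.8743
  4       28.125        27.4600       109.8400
  5       28.125        27.2962       136.4811
  6       28.125        27.1334       162.8006
  7       28.125        26.9716       188.8012
  8       28.125        26.8107       214.4859
  9       28.125        26.6508       239.8575
  10     528.125       497.4586     4,974.5857
  Σ                    743.1539     6,193.2645
P = 743.1539; Macaulay duration = 6,193.2645 / 743.1539 = 8.33376 half-year periods = 4.16688 years.
Modified duration = D_Mac / (1 + y) = 4.16688 / 1.006 = 4.14203 years.

4.1420 years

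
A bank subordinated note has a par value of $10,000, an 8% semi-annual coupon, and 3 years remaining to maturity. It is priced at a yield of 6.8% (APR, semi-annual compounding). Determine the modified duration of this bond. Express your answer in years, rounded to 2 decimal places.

2.64 years

Periodic yield y = 0.034. First find Macaulay duration:
  t   CF        PV=CF/(1+0.034)^t    t·PV
  1       400.00       386.8472       386.8472
  2       400.00       374.1269       748.2538
  3       400.00       361.8248     1,085.4745
  4       400.00       349.9273     1,399.7092
  5       400.00       338.4210     1,692.1050
  6    10,400.00     8,509.6188    51,057.7129
  Σ                 10,320.7660    56,370.1026
P = 10,320.7660; Macaulay duration = 56,370.1026 / 10,320.7660 = 5.46181 half-year periods = 2.73091 years.
Modified duration = D_Mac / (1 + y) = 2.73091 / 1.034 = 2.64111 years.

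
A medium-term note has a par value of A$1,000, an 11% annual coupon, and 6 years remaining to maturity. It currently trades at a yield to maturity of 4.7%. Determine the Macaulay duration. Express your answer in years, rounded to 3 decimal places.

Periodic yield y = 0.047. Discount each cash flow and weight by its year:
  t   CF        PV=CF/(1+0.047)^t    t·PV
  1       110.00       105.0621       105.0621
  2       110.00       100.3458       200.6917
  3       110.00        95.8413       287.5239
  4       110.00        91.5390       366.1558
  5       110.00        87.4298       437.1488
  6     1,110.00       842.6416     5,055.8495
  Σ                  1,322.8595     6,452.4317
Price P = Σ PV = 1,322.8595.
Macaulay duration = Σ(t·PV) / P = 6,452.4317 / 1,322.8595 = 4.87764 years.

4.878 years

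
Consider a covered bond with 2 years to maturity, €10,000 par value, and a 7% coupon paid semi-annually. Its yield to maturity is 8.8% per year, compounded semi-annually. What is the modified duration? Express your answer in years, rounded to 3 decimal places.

1.819 years

Periodic yield y = 0.044. First find Macaulay duration:
  t   CF        PV=CF/(1+0.044)^t    t·PV
  1       350.00       335.2490       335.2490
  2       350.00       321.1198       642.2395
  3       350.00       307.5860       922.7580
  4    10,350.00     8,712.4110    34,849.6440
  Σ                  9,676.3658    36,749.8906
P = 9,676.3658; Macaulay duration = 36,749.8906 / 9,676.3658 = 3.79790 half-year periods = 1.89895 years.
Modified duration = D_Mac / (1 + y) = 1.89895 / 1.044 = 1.81892 years.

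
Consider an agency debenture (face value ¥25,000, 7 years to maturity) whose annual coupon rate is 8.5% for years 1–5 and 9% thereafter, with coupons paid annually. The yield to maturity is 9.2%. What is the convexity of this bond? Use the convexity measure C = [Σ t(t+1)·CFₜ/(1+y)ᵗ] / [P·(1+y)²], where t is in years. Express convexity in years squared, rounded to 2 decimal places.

34.04

With y = 0.092:
  t   CF        PV=CF/(1+0.092)^t    t·PV        t(t+1)·PV
  1     2,125.00     1,945.9707     1,945.9707       3,891.9414
  2     2,125.00     1,782.0244     3,564.0489      10,692.1467
  3     2,125.00     1,631.8905     4,895.6716      19,582.6862
  4     2,125.00     1,494.4052     5,977.6209      29,888.1047
  5     2,125.00     1,368.5030     6,842.5148      41,055.0889
  6     2,250.00     1,326.9260     7,961.5557      55,730.8900
  7    27,250.00    14,716.6187   103,016.3310     824,130.6479
  Σ                 24,266.3385   134,203.7136     984,971.5058
P = 24,266.3385.
Convexity = Σ t(t+1)·PV / [P·(1+y)²] = 984,971.5058 / (24,266.3385 × 1.192464) = 34.03879.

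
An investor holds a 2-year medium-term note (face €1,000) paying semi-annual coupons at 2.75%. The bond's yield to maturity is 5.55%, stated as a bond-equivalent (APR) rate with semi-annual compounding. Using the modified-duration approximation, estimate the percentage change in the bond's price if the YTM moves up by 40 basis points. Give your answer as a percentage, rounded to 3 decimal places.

-0.762%

Periodic yield y = 0.02775. Modified duration first:
  t   CF        PV=CF/(1+0.02775)^t    t·PV
  1        13.75        13.3787        13.3787
  2        13.75        13.0175        26.0350
  3        13.75        12.6660        37.9981
  4     1,013.75       908.6171     3,634.4686
  Σ                    947.6794     3,711.8804
P = 947.6794; D_Mac = 3.91681 half-year periods = 1.95841 yrs; D_mod = 1.95841/(1+0.02775) = 1.90553 yrs.
ΔP/P ≈ -D_mod · Δy = -1.90553 × (+0.004) = -0.007622 = -0.7622%.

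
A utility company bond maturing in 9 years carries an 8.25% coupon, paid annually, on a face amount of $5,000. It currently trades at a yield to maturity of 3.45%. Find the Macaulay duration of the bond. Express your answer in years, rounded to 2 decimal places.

7.05 years

Periodic yield y = 0.0345. Discount each cash flow and weight by its year:
  t   CF        PV=CF/(1+0.0345)^t    t·PV
  1       412.50       398.7434       398.7434
  2       412.50       385.4455       770.8910
  3       412.50       372.5911     1,117.7733
  4       412.50       360.1654     1,440.6615
  5       412.50       348.1541     1,740.7704
  6       412.50       336.5433     2,019.2600
  7       412.50       325.3198     2,277.2386
  8       412.50       314.4706     2,515.7645
  9     5,412.50     3,988.6273    35,897.6454
  Σ                  6,830.0603    48,178.7479
Price P = Σ PV = 6,830.0603.
Macaulay duration = Σ(t·PV) / P = 48,178.7479 / 6,830.0603 = 7.05393 years.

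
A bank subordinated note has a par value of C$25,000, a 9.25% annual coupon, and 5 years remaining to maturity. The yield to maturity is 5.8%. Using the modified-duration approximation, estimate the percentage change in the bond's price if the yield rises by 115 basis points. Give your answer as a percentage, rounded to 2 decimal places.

-4.65%

Periodic yield y = 0.058. Modified duration first:
  t   CF        PV=CF/(1+0.058)^t    t·PV
  1     2,312.50     2,185.7278     2,185.7278
  2     2,312.50     2,065.9053     4,131.8106
  3     2,312.50     1,952.6515     5,857.9545
  4     2,312.50     1,845.6063     7,382.4253
  5    27,312.50    20,603.1259   103,015.6294
  Σ                 28,653.0168   122,573.5475
P = 28,653.0168; D_Mac = 4.27786 yrs; D_mod = 4.27786/(1+0.058) = 4.04334 yrs.
ΔP/P ≈ -D_mod · Δy = -4.04334 × (+0.0115) = -0.046498 = -4.6498%.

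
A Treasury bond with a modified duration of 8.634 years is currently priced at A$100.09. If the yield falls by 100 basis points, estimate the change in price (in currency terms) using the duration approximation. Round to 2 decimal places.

+A$8.64

Duration approximation: ΔP/P ≈ -D_mod · Δy = -8.634 × (-0.01) = +0.086340.
ΔP ≈ 100.09 × (+0.086340) = +8.6417706.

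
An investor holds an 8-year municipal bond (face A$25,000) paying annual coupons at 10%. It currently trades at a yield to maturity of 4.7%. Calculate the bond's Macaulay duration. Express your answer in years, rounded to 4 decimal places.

Periodic yield y = 0.047. Discount each cash flow and weight by its year:
  t   CF        PV=CF/(1+0.047)^t    t·PV
  1     2,500.00     2,387.7746     2,387.7746
  2     2,500.00     2,280.5870     4,561.1740
  3     2,500.00     2,178.2111     6,534.6333
  4     2,500.00     2,080.4308     8,321.7233
  5     2,500.00     1,987.0400     9,935.1998
  6     2,500.00     1,897.8414    11,387.0485
  7     2,500.00     1,812.6470    12,688.5290
  8    27,500.00    19,044.0468   152,352.3745
  Σ                 33,668.5787   208,168.4570
Price P = Σ PV = 33,668.5787.
Macaulay duration = Σ(t·PV) / P = 208,168.4570 / 33,668.5787 = 6.18287 years.

6.1829 years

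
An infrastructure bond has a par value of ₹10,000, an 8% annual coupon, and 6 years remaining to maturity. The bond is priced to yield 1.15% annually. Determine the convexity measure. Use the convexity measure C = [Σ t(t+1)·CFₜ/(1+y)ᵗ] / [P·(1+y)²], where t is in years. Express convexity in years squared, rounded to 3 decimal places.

With y = 0.0115:
  t   CF        PV=CF/(1+0.0115)^t    t·PV        t(t+1)·PV
  1       800.00       790.9046       790.9046       1,581.8092
  2       800.00       781.9126     1,563.8252       4,691.4756
  3       800.00       773.0228     2,319.0685       9,276.2741
  4       800.00       764.2341     3,056.9366      15,284.6829
  5       800.00       755.5454     3,777.7269      22,666.3613
  6    10,800.00    10,083.8977    60,503.3864     423,523.7050
  Σ                 13,949.5173    72,011.8482     477,024.3081
P = 13,949.5173.
Convexity = Σ t(t+1)·PV / [P·(1+y)²] = 477,024.3081 / (13,949.5173 × 1.023132) = 33.42332.

33.423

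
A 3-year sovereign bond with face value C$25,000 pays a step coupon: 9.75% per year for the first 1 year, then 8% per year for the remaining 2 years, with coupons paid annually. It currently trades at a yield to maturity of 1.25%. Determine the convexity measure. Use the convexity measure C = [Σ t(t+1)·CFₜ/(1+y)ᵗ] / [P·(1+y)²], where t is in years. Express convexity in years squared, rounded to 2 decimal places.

With y = 0.0125:
  t   CF        PV=CF/(1+0.0125)^t    t·PV        t(t+1)·PV
  1     2,437.50     2,407.4074     2,407.4074       4,814.8148
  2     2,000.00     1,950.9221     3,901.8442      11,705.5327
  3    27,000.00    26,012.2949    78,036.8846     312,147.5385
  Σ                 30,370.6244    84,346.1363     328,667.8860
P = 30,370.6244.
Convexity = Σ t(t+1)·PV / [P·(1+y)²] = 328,667.8860 / (30,370.6244 × 1.025156) = 10.55634.

10.56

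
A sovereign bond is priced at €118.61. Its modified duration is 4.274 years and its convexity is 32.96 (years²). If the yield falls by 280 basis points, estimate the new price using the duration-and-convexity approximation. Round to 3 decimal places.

€134.337

Duration effect: -D_mod·Δy = -4.274 × (-0.028) = +0.119672
Convexity effect: ½·C·(Δy)² = 0.5 × 32.96 × (-0.028)² = +0.01292032
ΔP/P ≈ +0.119672 + 0.01292032 = +0.13259232
New price ≈ 118.61 × (1 + 0.13259232) = 134.3367750752.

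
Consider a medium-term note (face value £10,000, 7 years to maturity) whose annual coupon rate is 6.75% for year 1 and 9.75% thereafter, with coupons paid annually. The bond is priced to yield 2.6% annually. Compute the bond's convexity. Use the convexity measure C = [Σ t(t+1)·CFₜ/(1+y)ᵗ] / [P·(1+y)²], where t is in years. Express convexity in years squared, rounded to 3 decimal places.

With y = 0.026:
  t   CF        PV=CF/(1+0.026)^t    t·PV        t(t+1)·PV
  1       675.00       657.8947       657.8947       1,315.7895
  2       975.00       926.2109     1,852.4218       5,557.2655
  3       975.00       902.7397     2,708.2190      10,832.8762
  4       975.00       879.8632     3,519.4530      17,597.2648
  5       975.00       857.5665     4,287.8325      25,726.9953
  6       975.00       835.8348     5,015.0088      35,105.0618
  7    10,975.00     9,170.0774    64,190.5421     513,524.3369
  Σ                 14,230.1873    82,231.3720     609,659.5899
P = 14,230.1873.
Convexity = Σ t(t+1)·PV / [P·(1+y)²] = 609,659.5899 / (14,230.1873 × 1.052676) = 40.69884.

40.699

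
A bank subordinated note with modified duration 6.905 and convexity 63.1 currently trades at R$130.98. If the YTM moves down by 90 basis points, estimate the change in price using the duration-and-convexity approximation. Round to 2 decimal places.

+R$8.47

Duration effect: -D_mod·Δy = -6.905 × (-0.009) = +0.062145
Convexity effect: ½·C·(Δy)² = 0.5 × 63.1 × (-0.009)² = +0.00255555
ΔP/P ≈ +0.062145 + 0.00255555 = +0.06470055
ΔP ≈ 130.98 × (+0.06470055) = +8.474478039.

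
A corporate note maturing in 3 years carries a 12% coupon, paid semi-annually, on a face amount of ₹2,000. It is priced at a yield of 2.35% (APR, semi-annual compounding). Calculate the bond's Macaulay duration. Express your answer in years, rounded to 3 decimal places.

2.657 years

Periodic yield y = 0.01175. Discount each cash flow and weight by its period:
  t   CF        PV=CF/(1+0.01175)^t    t·PV
  1       120.00       118.6064       118.6064
  2       120.00       117.2289       234.4579
  3       120.00       115.8675       347.6025
  4       120.00       114.5219       458.0874
  5       120.00       113.1919       565.9593
  6     2,120.00     1,976.4989    11,858.9936
  Σ                  2,555.9154    13,583.7070
Price P = Σ PV = 2,555.9154.
Macaulay duration = Σ(t·PV) / P = 13,583.7070 / 2,555.9154 = 5.31462 half-year periods.
In years: 5.31462 / 2 = 2.65731 years.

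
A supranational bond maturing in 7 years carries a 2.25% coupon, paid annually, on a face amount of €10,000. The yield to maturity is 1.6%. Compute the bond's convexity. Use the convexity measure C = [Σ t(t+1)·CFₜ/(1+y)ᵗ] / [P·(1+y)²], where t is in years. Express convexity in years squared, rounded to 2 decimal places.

49.78

With y = 0.016:
  t   CF        PV=CF/(1+0.016)^t    t·PV        t(t+1)·PV
  1       225.00       221.4567       221.4567         442.9134
  2       225.00       217.9692       435.9384       1,307.8151
  3       225.00       214.5366       643.6098       2,574.4392
  4       225.00       211.1581       844.6323       4,223.1614
  5       225.00       207.8327     1,039.1637       6,234.9824
  6       225.00       204.5598     1,227.3587       8,591.5112
  7    10,225.00     9,149.7107    64,047.9747     512,383.7974
  Σ                 10,427.2238    68,460.1343     535,758.6202
P = 10,427.2238.
Convexity = Σ t(t+1)·PV / [P·(1+y)²] = 535,758.6202 / (10,427.2238 × 1.032256) = 49.77521.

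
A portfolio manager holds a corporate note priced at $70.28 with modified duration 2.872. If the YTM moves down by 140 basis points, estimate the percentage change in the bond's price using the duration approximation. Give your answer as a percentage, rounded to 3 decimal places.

+4.021%

Duration approximation: ΔP/P ≈ -D_mod · Δy = -2.872 × (-0.014) = +0.040208.
As a percentage: +4.0208%.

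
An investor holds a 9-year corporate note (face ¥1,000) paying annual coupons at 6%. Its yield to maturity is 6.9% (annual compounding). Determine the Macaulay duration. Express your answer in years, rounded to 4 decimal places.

7.1470 years

Periodic yield y = 0.069. Discount each cash flow and weight by its year:
  t   CF        PV=CF/(1+0.069)^t    t·PV
  1        60.00        56.1272        56.1272
  2        60.00        52.5044       105.0088
  3        60.00        49.1155       147.3464
  4        60.00        45.9452       183.7809
  5        60.00        42.9796       214.8982
  6        60.00        40.2055       241.2328
  7        60.00        37.6103       263.2724
  8        60.00        35.1827       281.4619
  9     1,060.00       581.4422     5,232.9794
  Σ                    941.1127     6,726.1080
Price P = Σ PV = 941.1127.
Macaulay duration = Σ(t·PV) / P = 6,726.1080 / 941.1127 = 7.14697 years.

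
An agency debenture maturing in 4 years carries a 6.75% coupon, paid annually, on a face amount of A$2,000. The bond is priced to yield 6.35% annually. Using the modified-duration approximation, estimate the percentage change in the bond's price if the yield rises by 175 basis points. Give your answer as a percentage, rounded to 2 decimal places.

-5.99%

Periodic yield y = 0.0635. Modified duration first:
  t   CF        PV=CF/(1+0.0635)^t    t·PV
  1       135.00       126.9394       126.9394
  2       135.00       119.3600       238.7200
  3       135.00       112.2332       336.6996
  4     2,135.00     1,668.9676     6,675.8703
  Σ                  2,027.5001     7,378.2292
P = 2,027.5001; D_Mac = 3.63908 yrs; D_mod = 3.63908/(1+0.0635) = 3.42179 yrs.
ΔP/P ≈ -D_mod · Δy = -3.42179 × (+0.0175) = -0.059881 = -5.9881%.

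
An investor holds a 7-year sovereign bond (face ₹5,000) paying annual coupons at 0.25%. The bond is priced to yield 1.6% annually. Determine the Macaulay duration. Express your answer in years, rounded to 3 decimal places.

Periodic yield y = 0.016. Discount each cash flow and weight by its year:
  t   CF        PV=CF/(1+0.016)^t    t·PV
  1        12.50        12.3031        12.3031
  2        12.50        12.1094        24.2188
  3        12.50        11.9187        35.7561
  4        12.50        11.7310        46.9240
  5        12.50        11.5463        57.7313
  6        12.50        11.3644        68.1866
  7     5,012.50     4,485.3716    31,397.6013
  Σ                  4,556.3446    31,642.7213
Price P = Σ PV = 4,556.3446.
Macaulay duration = Σ(t·PV) / P = 31,642.7213 / 4,556.3446 = 6.94476 years.

6.945 years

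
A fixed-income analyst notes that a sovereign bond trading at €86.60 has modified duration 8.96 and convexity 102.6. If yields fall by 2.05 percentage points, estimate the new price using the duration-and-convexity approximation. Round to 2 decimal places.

€104.37

Duration effect: -D_mod·Δy = -8.96 × (-0.0205) = +0.183680
Convexity effect: ½·C·(Δy)² = 0.5 × 102.6 × (-0.0205)² = +0.021558825
ΔP/P ≈ +0.183680 + 0.021558825 = +0.205238825
New price ≈ 86.60 × (1 + 0.205238825) = 104.373682245.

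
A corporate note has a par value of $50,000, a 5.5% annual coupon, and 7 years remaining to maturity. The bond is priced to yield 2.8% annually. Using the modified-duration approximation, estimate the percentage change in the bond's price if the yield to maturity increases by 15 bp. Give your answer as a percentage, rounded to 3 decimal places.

Periodic yield y = 0.028. Modified duration first:
  t   CF        PV=CF/(1+0.028)^t    t·PV
  1     2,750.00     2,675.0973     2,675.0973
  2     2,750.00     2,602.2347     5,204.4694
  3     2,750.00     2,531.3567     7,594.0701
  4     2,750.00     2,462.4093     9,849.6370
  5     2,750.00     2,395.3397    11,976.6987
  6     2,750.00     2,330.0970    13,980.5822
  7    52,750.00    43,478.1104   304,346.7731
  Σ                 58,474.6452   355,627.3278
P = 58,474.6452; D_Mac = 6.08174 yrs; D_mod = 6.08174/(1+0.028) = 5.91609 yrs.
ΔP/P ≈ -D_mod · Δy = -5.91609 × (+0.0015) = -0.008874 = -0.8874%.

-0.887%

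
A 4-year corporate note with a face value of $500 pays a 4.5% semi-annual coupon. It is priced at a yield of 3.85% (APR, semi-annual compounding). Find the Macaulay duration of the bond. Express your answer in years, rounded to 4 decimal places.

3.7093 years

Periodic yield y = 0.01925. Discount each cash flow and weight by its period:
  t   CF        PV=CF/(1+0.01925)^t    t·PV
  1        11.25        11.0375        11.0375
  2        11.25        10.8291        21.6581
  3        11.25        10.6245        31.8736
  4        11.25        10.4239        41.6955
  5        11.25        10.2270        51.1351
  6        11.25        10.0339        60.2032
  7        11.25         9.8444        68.9105
  8       511.25       438.9222     3,511.3777
  Σ                    511.9425     3,797.8913
Price P = Σ PV = 511.9425.
Macaulay duration = Σ(t·PV) / P = 3,797.8913 / 511.9425 = 7.41859 half-year periods.
In years: 7.41859 / 2 = 3.70929 years.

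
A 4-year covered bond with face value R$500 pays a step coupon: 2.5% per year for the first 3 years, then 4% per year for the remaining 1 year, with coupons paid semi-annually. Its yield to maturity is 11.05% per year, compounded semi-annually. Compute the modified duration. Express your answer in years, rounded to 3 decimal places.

3.596 years

Periodic yield y = 0.05525. First find Macaulay duration:
  t   CF        PV=CF/(1+0.05525)^t    t·PV
  1         6.25         5.9228         5.9228
  2         6.25         5.6127        11.2253
  3         6.25         5.3188        15.9564
  4         6.25         5.0403        20.1613
  5         6.25         4.7764        23.8821
  6         6.25         4.5263        27.1581
  7        10.00         6.8630        48.0408
  8       510.00       331.6861     2,653.4889
  Σ                    369.7464     2,805.8358
P = 369.7464; Macaulay duration = 2,805.8358 / 369.7464 = 7.58854 half-year periods = 3.79427 years.
Modified duration = D_Mac / (1 + y) = 3.79427 / 1.05525 = 3.59561 years.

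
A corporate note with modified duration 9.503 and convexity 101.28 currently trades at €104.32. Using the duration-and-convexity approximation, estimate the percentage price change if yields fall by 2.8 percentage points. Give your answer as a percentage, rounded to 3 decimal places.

+30.579%

Duration effect: -D_mod·Δy = -9.503 × (-0.028) = +0.266084
Convexity effect: ½·C·(Δy)² = 0.5 × 101.28 × (-0.028)² = +0.03970176
ΔP/P ≈ +0.266084 + 0.03970176 = +0.30578576
= +30.578576%.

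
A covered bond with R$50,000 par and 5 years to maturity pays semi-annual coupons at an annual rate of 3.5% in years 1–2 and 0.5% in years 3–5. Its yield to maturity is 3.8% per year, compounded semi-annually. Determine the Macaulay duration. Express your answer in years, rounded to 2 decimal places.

4.71 years

Periodic yield y = 0.019. Discount each cash flow and weight by its period:
  t   CF        PV=CF/(1+0.019)^t    t·PV
  1       875.00       858.6850       858.6850
  2       875.00       842.6742     1,685.3484
  3       875.00       826.9619     2,480.8857
  4       875.00       811.5426     3,246.1704
  5       125.00       113.7730       568.8648
  6       125.00       111.6516       669.9095
  7       125.00       109.5698       766.9883
  8       125.00       107.5268       860.2140
  9       125.00       105.5218       949.6966
  10   50,125.00    41,525.2777   415,252.7771
  Σ                 45,413.1843   427,339.5398
Price P = Σ PV = 45,413.1843.
Macaulay duration = Σ(t·PV) / P = 427,339.5398 / 45,413.1843 = 9.41003 half-year periods.
In years: 9.41003 / 2 = 4.70502 years.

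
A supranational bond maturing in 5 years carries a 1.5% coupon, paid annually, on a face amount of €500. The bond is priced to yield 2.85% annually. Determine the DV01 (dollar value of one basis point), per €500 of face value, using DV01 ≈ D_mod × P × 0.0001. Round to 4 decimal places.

Periodic yield y = 0.0285.
  t   CF        PV=CF/(1+0.0285)^t    t·PV
  1         7.50         7.2922         7.2922
  2         7.50         7.0901        14.1802
  3         7.50         6.8936        20.6809
  4         7.50         6.7026        26.8104
  5       507.50       440.9756     2,204.8780
  Σ                    468.9541     2,273.8418
P = 468.9541; D_Mac = 4.84875 yrs; D_mod = 4.71439 yrs.
DV01 ≈ 4.71439 × 468.9541 × 0.0001 = 0.221083.

€0.2211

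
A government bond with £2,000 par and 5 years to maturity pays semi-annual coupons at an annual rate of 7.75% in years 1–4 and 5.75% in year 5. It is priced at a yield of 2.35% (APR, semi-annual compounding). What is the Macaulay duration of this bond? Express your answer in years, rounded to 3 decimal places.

4.327 years

Periodic yield y = 0.01175. Discount each cash flow and weight by its period:
  t   CF        PV=CF/(1+0.01175)^t    t·PV
  1        77.50        76.6000        76.6000
  2        77.50        75.7104       151.4207
  3        77.50        74.8311       224.4933
  4        77.50        73.9620       295.8481
  5        77.50        73.1031       365.5154
  6        77.50        72.2541       433.5245
  7        77.50        71.4150       499.9047
  8        77.50        70.5856       564.6847
  9        57.50        51.7617       465.8557
  10    2,057.50     1,830.6601    18,306.6009
  Σ                  2,470.8830    21,384.4480
Price P = Σ PV = 2,470.8830.
Macaulay duration = Σ(t·PV) / P = 21,384.4480 / 2,470.8830 = 8.65458 half-year periods.
In years: 8.65458 / 2 = 4.32729 years.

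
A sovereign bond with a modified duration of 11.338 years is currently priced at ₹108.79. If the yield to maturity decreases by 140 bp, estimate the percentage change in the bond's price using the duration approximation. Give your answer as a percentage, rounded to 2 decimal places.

+15.87%

Duration approximation: ΔP/P ≈ -D_mod · Δy = -11.338 × (-0.014) = +0.158732.
As a percentage: +15.8732%.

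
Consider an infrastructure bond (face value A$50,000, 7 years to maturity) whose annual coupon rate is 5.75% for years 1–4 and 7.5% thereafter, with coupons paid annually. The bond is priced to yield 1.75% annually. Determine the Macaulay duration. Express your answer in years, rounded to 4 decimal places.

Periodic yield y = 0.0175. Discount each cash flow and weight by its year:
  t   CF        PV=CF/(1+0.0175)^t    t·PV
  1     2,875.00     2,825.5528     2,825.5528
  2     2,875.00     2,776.9561     5,553.9122
  3     2,875.00     2,729.1952     8,187.5855
  4     2,875.00     2,682.2557    10,729.0228
  5     3,750.00     3,438.4220    17,192.1101
  6     3,750.00     3,379.2845    20,275.7072
  7    53,750.00    47,603.3529   333,223.4706
  Σ                 65,435.0193   397,987.3612
Price P = Σ PV = 65,435.0193.
Macaulay duration = Σ(t·PV) / P = 397,987.3612 / 65,435.0193 = 6.08218 years.

6.0822 years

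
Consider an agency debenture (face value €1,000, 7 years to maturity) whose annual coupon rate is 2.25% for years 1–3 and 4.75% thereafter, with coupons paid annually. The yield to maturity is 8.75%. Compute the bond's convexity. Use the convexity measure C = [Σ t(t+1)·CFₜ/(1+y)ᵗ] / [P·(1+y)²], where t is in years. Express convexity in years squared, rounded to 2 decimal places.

41.27

With y = 0.0875:
  t   CF        PV=CF/(1+0.0875)^t    t·PV        t(t+1)·PV
  1        22.50        20.6897        20.6897          41.3793
  2        22.50        19.0250        38.0499         114.1498
  3        22.50        17.4942        52.4827         209.9307
  4        47.50        33.9607       135.8428         679.2139
  5        47.50        31.2282       156.1411         936.8467
  6        47.50        28.7156       172.2936       1,206.0555
  7     1,047.50       582.3032     4,076.1224      32,608.9789
  Σ                    733.4166     4,651.6222      35,796.5548
P = 733.4166.
Convexity = Σ t(t+1)·PV / [P·(1+y)²] = 35,796.5548 / (733.4166 × 1.182656) = 41.26976.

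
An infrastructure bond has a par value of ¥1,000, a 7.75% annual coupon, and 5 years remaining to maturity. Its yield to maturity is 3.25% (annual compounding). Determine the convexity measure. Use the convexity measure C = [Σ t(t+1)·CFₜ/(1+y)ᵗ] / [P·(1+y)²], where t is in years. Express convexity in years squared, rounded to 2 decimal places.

23.63

With y = 0.0325:
  t   CF        PV=CF/(1+0.0325)^t    t·PV        t(t+1)·PV
  1        77.50        75.0605        75.0605         150.1211
  2        77.50        72.6979       145.3957         436.1871
  3        77.50        70.4095       211.2286         844.9145
  4        77.50        68.1933       272.7730       1,363.8652
  5     1,077.50       918.2628     4,591.3139      27,547.8831
  Σ                  1,204.6240     5,295.7718      30,342.9710
P = 1,204.6240.
Convexity = Σ t(t+1)·PV / [P·(1+y)²] = 30,342.9710 / (1,204.6240 × 1.066056) = 23.62797.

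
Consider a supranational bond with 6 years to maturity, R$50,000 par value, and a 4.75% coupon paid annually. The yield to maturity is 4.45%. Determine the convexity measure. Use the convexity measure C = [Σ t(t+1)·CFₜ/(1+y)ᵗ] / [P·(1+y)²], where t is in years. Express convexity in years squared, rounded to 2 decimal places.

33.11

With y = 0.0445:
  t   CF        PV=CF/(1+0.0445)^t    t·PV        t(t+1)·PV
  1     2,375.00     2,273.8152     2,273.8152       4,547.6304
  2     2,375.00     2,176.9413     4,353.8827      13,061.6480
  3     2,375.00     2,084.1947     6,252.5840      25,010.3360
  4     2,375.00     1,995.3994     7,981.5976      39,907.9879
  5     2,375.00     1,910.3872     9,551.9358      57,311.6150
  6    52,375.00    40,334.1928   242,005.1569   1,694,036.0982
  Σ                 50,774.9306   272,418.9722   1,833,875.3157
P = 50,774.9306.
Convexity = Σ t(t+1)·PV / [P·(1+y)²] = 1,833,875.3157 / (50,774.9306 × 1.090980) = 33.10576.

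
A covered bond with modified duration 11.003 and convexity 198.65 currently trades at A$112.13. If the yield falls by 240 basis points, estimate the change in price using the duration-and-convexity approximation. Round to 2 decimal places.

Duration effect: -D_mod·Δy = -11.003 × (-0.024) = +0.264072
Convexity effect: ½·C·(Δy)² = 0.5 × 198.65 × (-0.024)² = +0.0572112
ΔP/P ≈ +0.264072 + 0.0572112 = +0.3212832
ΔP ≈ 112.13 × (+0.3212832) = +36.025485216.

+A$36.03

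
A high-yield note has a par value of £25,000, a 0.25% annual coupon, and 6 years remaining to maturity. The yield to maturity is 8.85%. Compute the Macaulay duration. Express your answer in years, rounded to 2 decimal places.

5.95 years

Periodic yield y = 0.0885. Discount each cash flow and weight by its year:
  t   CF        PV=CF/(1+0.0885)^t    t·PV
  1        62.50        57.4185        57.4185
  2        62.50        52.7501       105.5002
  3        62.50        48.4613       145.3838
  4        62.50        44.5211       178.0846
  5        62.50        40.9014       204.5068
  6    25,062.50    15,067.9368    90,407.6207
  Σ                 15,311.9891    91,098.5146
Price P = Σ PV = 15,311.9891.
Macaulay duration = Σ(t·PV) / P = 91,098.5146 / 15,311.9891 = 5.94949 years.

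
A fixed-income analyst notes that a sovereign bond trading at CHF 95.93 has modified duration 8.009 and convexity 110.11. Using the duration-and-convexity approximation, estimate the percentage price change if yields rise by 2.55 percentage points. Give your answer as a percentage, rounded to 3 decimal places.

-16.843%

Duration effect: -D_mod·Δy = -8.009 × (+0.0255) = -0.2042295
Convexity effect: ½·C·(Δy)² = 0.5 × 110.11 × (0.0255)² = +0.03579951375
ΔP/P ≈ -0.2042295 + 0.03579951375 = -0.16842998625
= -16.842998625%.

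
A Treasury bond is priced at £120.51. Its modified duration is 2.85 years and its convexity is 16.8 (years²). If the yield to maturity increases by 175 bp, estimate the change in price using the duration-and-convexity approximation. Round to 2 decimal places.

Duration effect: -D_mod·Δy = -2.85 × (+0.0175) = -0.049875
Convexity effect: ½·C·(Δy)² = 0.5 × 16.8 × (0.0175)² = +0.0025725
ΔP/P ≈ -0.049875 + 0.0025725 = -0.0473025
ΔP ≈ 120.51 × (-0.0473025) = -5.700424275.

-£5.70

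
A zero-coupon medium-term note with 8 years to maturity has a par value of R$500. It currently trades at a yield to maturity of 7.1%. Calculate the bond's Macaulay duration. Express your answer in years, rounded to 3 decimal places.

A zero-coupon bond has a single cash flow at maturity, so its Macaulay duration equals its maturity: 8 years.

8.000 years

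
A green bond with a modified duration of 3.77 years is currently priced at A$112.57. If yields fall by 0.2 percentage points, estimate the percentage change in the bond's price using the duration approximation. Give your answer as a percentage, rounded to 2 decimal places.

Duration approximation: ΔP/P ≈ -D_mod · Δy = -3.77 × (-0.002) = +0.007540.
As a percentage: +0.7540%.

+0.75%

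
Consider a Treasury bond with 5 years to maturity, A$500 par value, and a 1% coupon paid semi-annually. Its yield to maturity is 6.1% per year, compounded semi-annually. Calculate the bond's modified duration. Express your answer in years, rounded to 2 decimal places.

Periodic yield y = 0.0305. First find Macaulay duration:
  t   CF        PV=CF/(1+0.0305)^t    t·PV
  1         2.50         2.4260         2.4260
  2         2.50         2.3542         4.7084
  3         2.50         2.2845         6.8536
  4         2.50         2.2169         8.8676
  5         2.50         2.1513        10.7565
  6         2.50         2.0876        12.5257
  7         2.50         2.0258        14.1808
  8         2.50         1.9659        15.7270
  9         2.50         1.9077        17.1692
  10      502.50       372.0969     3,720.9695
  Σ                    391.5169     3,814.1844
P = 391.5169; Macaulay duration = 3,814.1844 / 391.5169 = 9.74207 half-year periods = 4.87103 years.
Modified duration = D_Mac / (1 + y) = 4.87103 / 1.0305 = 4.72686 years.

4.73 years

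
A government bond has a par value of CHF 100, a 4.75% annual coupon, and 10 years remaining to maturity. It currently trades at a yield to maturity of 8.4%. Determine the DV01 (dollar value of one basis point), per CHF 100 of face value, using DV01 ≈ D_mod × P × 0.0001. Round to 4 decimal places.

CHF 0.0552

Periodic yield y = 0.084.
  t   CF        PV=CF/(1+0.084)^t    t·PV
  1         4.75         4.3819         4.3819
  2         4.75         4.0424         8.0847
  3         4.75         3.7291        11.1873
  4         4.75         3.4401        13.7606
  5         4.75         3.1736        15.8678
  6         4.75         2.9276        17.5658
  7         4.75         2.7008        18.9054
  8         4.75         2.4915        19.9319
  9         4.75         2.2984        20.6858
  10      104.75        46.7586       467.5857
  Σ                     75.9440       597.9571
P = 75.9440; D_Mac = 7.87366 yrs; D_mod = 7.26352 yrs.
DV01 ≈ 7.26352 × 75.9440 × 0.0001 = 0.055162.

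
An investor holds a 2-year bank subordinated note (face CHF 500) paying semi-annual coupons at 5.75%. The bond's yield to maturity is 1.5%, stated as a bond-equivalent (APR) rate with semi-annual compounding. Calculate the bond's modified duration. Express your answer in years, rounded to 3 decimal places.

Periodic yield y = 0.0075. First find Macaulay duration:
  t   CF        PV=CF/(1+0.0075)^t    t·PV
  1       14.375        14.2680        14.2680
  2       14.375        14.1618        28.3236
  3       14.375        14.0564        42.1691
  4      514.375       499.2288     1,996.9152
  Σ                    541.7149     2,081.6758
P = 541.7149; Macaulay duration = 2,081.6758 / 541.7149 = 3.84275 half-year periods = 1.92138 years.
Modified duration = D_Mac / (1 + y) = 1.92138 / 1.0075 = 1.90707 years.

1.907 years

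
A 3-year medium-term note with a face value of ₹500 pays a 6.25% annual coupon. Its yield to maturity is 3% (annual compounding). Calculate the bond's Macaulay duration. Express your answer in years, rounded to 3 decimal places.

2.835 years

Periodic yield y = 0.03. Discount each cash flow and weight by its year:
  t   CF        PV=CF/(1+0.03)^t    t·PV
  1        31.25        30.3398        30.3398
  2        31.25        29.4561        58.9122
  3       531.25       486.1690     1,458.5070
  Σ                    545.9649     1,547.7591
Price P = Σ PV = 545.9649.
Macaulay duration = Σ(t·PV) / P = 1,547.7591 / 545.9649 = 2.83491 years.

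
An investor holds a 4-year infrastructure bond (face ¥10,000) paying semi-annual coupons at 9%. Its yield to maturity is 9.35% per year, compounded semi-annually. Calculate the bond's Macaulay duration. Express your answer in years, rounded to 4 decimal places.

3.4426 years

Periodic yield y = 0.04675. Discount each cash flow and weight by its period:
  t   CF        PV=CF/(1+0.04675)^t    t·PV
  1       450.00       429.9021       429.9021
  2       450.00       410.7018       821.4035
  3       450.00       392.3590     1,177.0770
  4       450.00       374.8354     1,499.3417
  5       450.00       358.0945     1,790.4726
  6       450.00       342.1013     2,052.6077
  7       450.00       326.8223     2,287.7563
  8    10,450.00     7,250.5764    58,004.6113
  Σ                  9,885.3928    68,063.1722
Price P = Σ PV = 9,885.3928.
Macaulay duration = Σ(t·PV) / P = 68,063.1722 / 9,885.3928 = 6.88523 half-year periods.
In years: 6.88523 / 2 = 3.44261 years.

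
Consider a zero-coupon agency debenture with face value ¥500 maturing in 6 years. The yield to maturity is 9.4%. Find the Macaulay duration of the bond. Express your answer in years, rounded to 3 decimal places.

A zero-coupon bond has a single cash flow at maturity, so its Macaulay duration equals its maturity: 6 years.

6.000 years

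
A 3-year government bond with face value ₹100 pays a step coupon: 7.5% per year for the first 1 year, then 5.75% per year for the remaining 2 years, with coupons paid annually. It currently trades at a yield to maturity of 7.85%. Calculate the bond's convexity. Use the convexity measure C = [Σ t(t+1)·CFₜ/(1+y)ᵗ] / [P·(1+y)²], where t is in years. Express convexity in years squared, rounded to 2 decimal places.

With y = 0.0785:
  t   CF        PV=CF/(1+0.0785)^t    t·PV        t(t+1)·PV
  1         7.50         6.9541         6.9541          13.9082
  2         5.75         4.9434         9.8868          29.6605
  3       105.75        84.2985       252.8955       1,011.5822
  Σ                     96.1960       269.7365       1,055.1509
P = 96.1960.
Convexity = Σ t(t+1)·PV / [P·(1+y)²] = 1,055.1509 / (96.1960 × 1.163162) = 9.43012.

9.43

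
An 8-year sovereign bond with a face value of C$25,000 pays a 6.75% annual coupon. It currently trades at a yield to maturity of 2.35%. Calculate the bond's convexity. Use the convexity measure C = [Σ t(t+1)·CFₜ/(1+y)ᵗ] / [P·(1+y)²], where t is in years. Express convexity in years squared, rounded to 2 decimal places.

53.48

With y = 0.0235:
  t   CF        PV=CF/(1+0.0235)^t    t·PV        t(t+1)·PV
  1     1,687.50     1,648.7543     1,648.7543       3,297.5085
  2     1,687.50     1,610.8982     3,221.7963       9,665.3890
  3     1,687.50     1,573.9113     4,721.7338      18,886.9350
  4     1,687.50     1,537.7736     6,151.0943      30,755.4715
  5     1,687.50     1,502.4656     7,512.3282      45,073.9690
  6     1,687.50     1,467.9684     8,807.8103      61,654.6718
  7     1,687.50     1,434.2632    10,039.8423      80,318.7386
  8    26,687.50    22,161.8043   177,294.4348   1,595,649.9128
  Σ                 32,937.8388   219,397.7942   1,845,302.5962
P = 32,937.8388.
Convexity = Σ t(t+1)·PV / [P·(1+y)²] = 1,845,302.5962 / (32,937.8388 × 1.047552) = 53.48067.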